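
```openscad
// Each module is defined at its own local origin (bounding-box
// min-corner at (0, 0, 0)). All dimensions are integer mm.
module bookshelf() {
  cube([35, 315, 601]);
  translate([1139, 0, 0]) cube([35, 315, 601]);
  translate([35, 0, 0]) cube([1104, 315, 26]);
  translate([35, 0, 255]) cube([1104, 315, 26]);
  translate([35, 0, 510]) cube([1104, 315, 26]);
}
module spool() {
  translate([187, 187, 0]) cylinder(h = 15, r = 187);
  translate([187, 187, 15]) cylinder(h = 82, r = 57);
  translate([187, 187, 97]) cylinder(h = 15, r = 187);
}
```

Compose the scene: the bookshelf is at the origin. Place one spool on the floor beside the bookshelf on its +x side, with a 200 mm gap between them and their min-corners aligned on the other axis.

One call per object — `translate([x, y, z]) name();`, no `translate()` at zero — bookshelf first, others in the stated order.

bookshelf();
translate([1374, 0, 0]) spool();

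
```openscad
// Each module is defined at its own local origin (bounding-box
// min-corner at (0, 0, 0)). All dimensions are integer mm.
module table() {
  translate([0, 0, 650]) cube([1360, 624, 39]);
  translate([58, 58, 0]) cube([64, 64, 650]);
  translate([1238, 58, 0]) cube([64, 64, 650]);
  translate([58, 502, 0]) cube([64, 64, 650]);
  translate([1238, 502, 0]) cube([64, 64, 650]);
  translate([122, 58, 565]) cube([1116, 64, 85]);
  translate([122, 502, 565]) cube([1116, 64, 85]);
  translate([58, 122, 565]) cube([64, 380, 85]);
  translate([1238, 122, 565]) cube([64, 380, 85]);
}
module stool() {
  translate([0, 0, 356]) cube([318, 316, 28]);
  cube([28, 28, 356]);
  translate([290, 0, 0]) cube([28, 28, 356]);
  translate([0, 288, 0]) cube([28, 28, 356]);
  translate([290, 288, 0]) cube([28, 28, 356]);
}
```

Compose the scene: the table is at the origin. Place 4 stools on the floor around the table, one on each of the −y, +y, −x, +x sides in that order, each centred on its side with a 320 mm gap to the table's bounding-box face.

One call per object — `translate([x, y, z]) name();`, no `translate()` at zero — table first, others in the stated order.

table();
translate([521, -636, 0]) stool();
translate([521, 944, 0]) stool();
translate([-638, 154, 0]) stool();
translate([1680, 154, 0]) stool();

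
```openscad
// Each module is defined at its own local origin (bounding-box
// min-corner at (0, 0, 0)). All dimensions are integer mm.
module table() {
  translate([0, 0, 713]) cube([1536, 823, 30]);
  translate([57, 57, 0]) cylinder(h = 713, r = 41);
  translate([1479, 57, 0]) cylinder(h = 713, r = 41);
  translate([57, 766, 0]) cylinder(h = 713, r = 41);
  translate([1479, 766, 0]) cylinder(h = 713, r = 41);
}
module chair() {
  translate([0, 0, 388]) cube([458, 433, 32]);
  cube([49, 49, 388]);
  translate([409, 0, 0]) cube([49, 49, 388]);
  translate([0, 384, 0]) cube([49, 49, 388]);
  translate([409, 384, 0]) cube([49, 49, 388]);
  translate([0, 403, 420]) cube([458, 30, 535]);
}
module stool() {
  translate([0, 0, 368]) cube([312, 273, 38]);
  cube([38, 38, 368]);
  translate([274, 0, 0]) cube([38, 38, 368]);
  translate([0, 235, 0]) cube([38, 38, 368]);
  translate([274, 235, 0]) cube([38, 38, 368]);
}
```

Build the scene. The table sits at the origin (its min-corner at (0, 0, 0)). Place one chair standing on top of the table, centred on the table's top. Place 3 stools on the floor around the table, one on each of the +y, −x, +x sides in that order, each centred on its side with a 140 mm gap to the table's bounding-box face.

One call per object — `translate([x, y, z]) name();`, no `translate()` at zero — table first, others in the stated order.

table();
translate([539, 195, 743]) chair();
translate([612, 963, 0]) stool();
translate([-452, 275, 0]) stool();
translate([1676, 275, 0]) stool();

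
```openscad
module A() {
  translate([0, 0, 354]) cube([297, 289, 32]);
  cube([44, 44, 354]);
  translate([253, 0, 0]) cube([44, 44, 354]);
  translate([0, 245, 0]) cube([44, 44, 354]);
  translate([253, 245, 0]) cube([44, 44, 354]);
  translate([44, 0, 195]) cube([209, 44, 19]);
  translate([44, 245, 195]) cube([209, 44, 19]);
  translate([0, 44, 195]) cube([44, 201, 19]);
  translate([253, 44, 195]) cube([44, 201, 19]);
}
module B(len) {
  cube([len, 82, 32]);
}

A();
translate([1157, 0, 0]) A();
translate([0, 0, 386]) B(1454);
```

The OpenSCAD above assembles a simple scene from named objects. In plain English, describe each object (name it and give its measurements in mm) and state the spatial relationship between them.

A is a simple wooden stool: a rectangular seat 297 mm (x) by 289 mm (y), 32 mm thick, top face at z = 386 mm, on four square legs, each 44×44 mm in cross-section. The legs rest on z = 0, each flush with a corner of the seat. Four stretchers, 44 mm wide and 19 mm tall, connect adjacent legs with their undersides at z = 195 mm, each running between the inner faces of the legs it joins and aligned with the legs' outer faces on the other axis.

B is a rectangular beam 1454 mm long (x), 82 mm deep (y), 32 mm thick (z).

The beam spans the tops of two stools placed 860 mm apart, resting at z = 386 mm.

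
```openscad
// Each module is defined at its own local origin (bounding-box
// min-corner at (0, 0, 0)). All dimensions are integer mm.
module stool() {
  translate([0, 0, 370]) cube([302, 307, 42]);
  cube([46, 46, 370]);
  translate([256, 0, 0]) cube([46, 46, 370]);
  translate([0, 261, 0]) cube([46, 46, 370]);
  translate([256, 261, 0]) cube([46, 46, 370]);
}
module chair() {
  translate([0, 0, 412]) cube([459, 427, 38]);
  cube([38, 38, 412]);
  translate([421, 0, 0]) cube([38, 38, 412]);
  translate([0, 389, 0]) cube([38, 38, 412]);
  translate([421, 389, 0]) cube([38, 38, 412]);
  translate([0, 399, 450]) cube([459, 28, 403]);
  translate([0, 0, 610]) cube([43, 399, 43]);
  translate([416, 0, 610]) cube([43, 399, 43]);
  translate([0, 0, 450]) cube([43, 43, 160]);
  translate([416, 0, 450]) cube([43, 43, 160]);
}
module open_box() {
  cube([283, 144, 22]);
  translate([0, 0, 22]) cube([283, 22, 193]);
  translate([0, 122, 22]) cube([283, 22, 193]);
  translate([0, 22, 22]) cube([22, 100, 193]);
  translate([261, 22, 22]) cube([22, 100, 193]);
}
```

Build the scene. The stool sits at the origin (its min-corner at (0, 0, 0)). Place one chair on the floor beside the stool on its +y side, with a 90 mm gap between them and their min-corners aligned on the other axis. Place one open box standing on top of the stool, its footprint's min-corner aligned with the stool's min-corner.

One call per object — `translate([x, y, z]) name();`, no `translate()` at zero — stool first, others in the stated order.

stool();
translate([0, 397, 0]) chair();
translate([0, 0, 412]) open_box();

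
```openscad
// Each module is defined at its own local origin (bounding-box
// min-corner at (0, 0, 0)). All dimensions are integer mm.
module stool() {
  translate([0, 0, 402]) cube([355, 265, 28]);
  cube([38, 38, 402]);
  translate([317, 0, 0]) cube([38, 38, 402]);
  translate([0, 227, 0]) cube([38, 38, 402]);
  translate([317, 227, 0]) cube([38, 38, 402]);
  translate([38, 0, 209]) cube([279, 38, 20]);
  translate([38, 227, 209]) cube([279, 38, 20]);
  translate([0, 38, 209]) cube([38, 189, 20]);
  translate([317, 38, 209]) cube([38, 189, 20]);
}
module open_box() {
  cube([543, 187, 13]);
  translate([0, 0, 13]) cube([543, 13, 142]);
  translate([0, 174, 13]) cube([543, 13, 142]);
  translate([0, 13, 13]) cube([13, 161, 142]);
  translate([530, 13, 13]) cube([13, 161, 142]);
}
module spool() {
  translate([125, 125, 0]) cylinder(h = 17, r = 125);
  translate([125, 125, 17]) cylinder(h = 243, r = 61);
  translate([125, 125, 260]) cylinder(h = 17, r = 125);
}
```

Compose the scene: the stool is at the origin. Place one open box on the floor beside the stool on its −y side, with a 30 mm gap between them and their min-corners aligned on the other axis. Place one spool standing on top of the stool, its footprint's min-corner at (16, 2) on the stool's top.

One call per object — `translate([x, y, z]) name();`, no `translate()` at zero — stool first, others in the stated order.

stool();
translate([0, -217, 0]) open_box();
translate([16, 2, 430]) spool();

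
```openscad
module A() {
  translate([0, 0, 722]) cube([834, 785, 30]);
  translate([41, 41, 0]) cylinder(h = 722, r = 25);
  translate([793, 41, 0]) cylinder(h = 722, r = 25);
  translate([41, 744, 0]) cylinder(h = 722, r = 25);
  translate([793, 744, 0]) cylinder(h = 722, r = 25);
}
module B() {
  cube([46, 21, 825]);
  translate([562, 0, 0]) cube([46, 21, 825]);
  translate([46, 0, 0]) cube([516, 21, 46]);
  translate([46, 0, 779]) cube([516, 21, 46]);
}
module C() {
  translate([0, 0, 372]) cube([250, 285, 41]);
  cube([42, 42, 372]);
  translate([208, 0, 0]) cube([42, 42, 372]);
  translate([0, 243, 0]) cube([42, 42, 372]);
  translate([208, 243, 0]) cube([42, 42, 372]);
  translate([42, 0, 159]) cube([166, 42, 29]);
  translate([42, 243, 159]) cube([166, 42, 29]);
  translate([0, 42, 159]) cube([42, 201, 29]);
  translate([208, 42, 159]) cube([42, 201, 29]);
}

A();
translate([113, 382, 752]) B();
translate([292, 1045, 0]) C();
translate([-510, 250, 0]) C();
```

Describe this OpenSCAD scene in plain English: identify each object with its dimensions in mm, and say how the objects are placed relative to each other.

A is a rectangular dining table. The top is 834×785×30 mm with its upper surface at z = 752 mm. It stands on four round legs of 50 mm diameter, each leg's bounding box inset 16 mm from the nearest pair of top edges, running from the floor to the underside of the top.

B is a picture frame with a 516×733 mm rectangular opening (x by z) and a uniform 46 mm border on every side. Frame depth is 21 mm along y. It is built from two vertical stiles running the full outside height and two horizontal rails spanning the gap between the stiles.

C is a simple wooden stool: a rectangular seat 250 mm (x) by 285 mm (y), 41 mm thick, top face at z = 413 mm, on four square legs, each 42×42 mm in cross-section. The legs rest on z = 0, each flush with a corner of the seat. Four stretchers, 42 mm wide and 29 mm tall, connect adjacent legs with their undersides at z = 159 mm, each running between the inner faces of the legs it joins and aligned with the legs' outer faces on the other axis.

The picture frame is on top of the table, centred. Two stools sit around the table at the +y, −x sides.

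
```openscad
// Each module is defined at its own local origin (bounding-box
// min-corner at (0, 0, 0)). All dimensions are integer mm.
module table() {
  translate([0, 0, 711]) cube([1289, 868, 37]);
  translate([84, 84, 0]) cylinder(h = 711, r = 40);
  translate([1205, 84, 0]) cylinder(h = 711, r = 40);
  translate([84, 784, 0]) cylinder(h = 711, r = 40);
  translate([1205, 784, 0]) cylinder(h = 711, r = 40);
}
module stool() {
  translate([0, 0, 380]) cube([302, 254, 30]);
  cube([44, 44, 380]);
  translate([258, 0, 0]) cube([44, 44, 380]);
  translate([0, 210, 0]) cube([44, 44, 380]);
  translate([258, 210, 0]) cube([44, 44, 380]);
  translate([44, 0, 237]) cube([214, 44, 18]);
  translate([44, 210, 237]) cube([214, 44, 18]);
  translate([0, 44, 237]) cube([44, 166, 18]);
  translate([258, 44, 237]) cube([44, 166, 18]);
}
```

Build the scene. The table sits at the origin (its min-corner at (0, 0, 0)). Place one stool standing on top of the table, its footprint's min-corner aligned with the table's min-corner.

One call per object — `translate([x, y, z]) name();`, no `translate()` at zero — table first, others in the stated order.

table();
translate([0, 0, 748]) stool();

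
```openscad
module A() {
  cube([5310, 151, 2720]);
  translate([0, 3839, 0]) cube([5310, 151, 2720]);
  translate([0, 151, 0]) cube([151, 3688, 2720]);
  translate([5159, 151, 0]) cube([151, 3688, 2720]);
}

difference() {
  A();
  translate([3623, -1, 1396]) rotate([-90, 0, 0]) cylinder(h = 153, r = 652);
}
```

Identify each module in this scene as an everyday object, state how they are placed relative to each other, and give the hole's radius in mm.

The subtracted cylinder has r = 652 mm.

A is a house frame. The house frame has a circular hole through its front wall. The hole's radius is 652 mm.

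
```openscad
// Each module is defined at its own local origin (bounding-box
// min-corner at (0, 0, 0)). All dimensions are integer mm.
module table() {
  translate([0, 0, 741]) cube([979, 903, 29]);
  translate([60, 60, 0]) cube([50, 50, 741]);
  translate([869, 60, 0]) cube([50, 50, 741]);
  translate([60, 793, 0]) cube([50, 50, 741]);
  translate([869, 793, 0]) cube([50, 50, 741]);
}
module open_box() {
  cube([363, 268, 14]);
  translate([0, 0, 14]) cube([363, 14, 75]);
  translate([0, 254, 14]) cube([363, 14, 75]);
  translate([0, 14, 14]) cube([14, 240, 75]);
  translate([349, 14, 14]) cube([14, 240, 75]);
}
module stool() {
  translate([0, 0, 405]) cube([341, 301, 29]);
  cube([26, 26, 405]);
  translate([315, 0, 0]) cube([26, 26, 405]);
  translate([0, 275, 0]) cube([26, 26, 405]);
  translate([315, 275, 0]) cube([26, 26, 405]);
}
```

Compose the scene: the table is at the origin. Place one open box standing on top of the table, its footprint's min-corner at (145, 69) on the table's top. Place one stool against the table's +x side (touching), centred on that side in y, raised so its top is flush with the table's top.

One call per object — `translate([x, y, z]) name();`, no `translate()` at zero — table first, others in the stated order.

table();
translate([145, 69, 770]) open_box();
translate([979, 301, 336]) stool();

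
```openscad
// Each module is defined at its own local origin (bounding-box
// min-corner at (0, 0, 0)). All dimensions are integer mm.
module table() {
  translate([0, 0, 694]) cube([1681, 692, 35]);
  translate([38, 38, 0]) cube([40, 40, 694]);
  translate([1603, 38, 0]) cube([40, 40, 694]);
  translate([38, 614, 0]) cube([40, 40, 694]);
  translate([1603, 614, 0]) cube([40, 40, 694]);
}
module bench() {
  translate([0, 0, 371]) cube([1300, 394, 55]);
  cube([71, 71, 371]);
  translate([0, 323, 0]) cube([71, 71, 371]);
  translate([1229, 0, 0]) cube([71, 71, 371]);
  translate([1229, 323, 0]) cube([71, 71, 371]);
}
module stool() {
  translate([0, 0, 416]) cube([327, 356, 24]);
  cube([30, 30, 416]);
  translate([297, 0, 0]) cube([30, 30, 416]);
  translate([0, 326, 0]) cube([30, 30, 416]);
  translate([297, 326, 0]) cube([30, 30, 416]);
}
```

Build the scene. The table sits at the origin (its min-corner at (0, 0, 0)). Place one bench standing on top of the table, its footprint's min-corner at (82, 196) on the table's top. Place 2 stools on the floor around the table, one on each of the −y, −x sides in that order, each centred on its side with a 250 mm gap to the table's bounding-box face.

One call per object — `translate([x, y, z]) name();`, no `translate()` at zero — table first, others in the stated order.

table();
translate([82, 196, 729]) bench();
translate([677, -606, 0]) stool();
translate([-577, 168, 0]) stool();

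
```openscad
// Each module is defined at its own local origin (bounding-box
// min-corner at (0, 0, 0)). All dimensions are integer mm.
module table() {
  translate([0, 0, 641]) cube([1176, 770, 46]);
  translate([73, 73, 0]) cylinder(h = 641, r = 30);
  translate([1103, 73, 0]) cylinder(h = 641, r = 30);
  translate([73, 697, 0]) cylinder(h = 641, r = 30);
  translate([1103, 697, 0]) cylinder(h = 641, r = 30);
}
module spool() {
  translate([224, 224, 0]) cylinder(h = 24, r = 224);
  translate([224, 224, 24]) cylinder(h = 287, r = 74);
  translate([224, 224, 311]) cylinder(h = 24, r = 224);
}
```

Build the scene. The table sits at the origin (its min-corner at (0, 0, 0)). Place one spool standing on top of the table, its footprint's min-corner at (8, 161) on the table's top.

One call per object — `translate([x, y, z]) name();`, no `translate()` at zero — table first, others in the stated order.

table();
translate([8, 161, 687]) spool();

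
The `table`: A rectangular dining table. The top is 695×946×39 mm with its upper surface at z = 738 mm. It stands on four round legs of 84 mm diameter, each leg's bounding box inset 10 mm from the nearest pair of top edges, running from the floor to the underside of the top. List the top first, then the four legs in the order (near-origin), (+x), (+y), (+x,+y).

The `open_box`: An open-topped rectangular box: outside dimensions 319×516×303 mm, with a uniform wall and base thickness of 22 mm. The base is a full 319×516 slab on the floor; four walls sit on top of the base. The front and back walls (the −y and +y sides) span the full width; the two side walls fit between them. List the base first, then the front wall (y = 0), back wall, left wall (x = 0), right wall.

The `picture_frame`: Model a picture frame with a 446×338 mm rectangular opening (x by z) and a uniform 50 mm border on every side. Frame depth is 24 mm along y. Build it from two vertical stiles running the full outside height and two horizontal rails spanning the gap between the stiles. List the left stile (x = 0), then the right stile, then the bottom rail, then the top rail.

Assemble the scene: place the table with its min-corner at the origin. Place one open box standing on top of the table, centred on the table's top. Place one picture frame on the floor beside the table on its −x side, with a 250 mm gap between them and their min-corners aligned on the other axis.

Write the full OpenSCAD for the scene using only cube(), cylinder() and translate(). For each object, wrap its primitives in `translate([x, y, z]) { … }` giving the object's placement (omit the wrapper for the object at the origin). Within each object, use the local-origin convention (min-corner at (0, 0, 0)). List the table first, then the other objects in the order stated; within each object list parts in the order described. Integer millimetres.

translate([0, 0, 699]) cube([695, 946, 39]);
translate([52, 52, 0]) cylinder(h = 699, r = 42);
translate([643, 52, 0]) cylinder(h = 699, r = 42);
translate([52, 894, 0]) cylinder(h = 699, r = 42);
translate([643, 894, 0]) cylinder(h = 699, r = 42);
translate([188, 215, 738]) {
  cube([319, 516, 22]);
  translate([0, 0, 22]) cube([319, 22, 281]);
  translate([0, 494, 22]) cube([319, 22, 281]);
  translate([0, 22, 22]) cube([22, 472, 281]);
  translate([297, 22, 22]) cube([22, 472, 281]);
}
translate([-796, 0, 0]) {
  cube([50, 24, 438]);
  translate([496, 0, 0]) cube([50, 24, 438]);
  translate([50, 0, 0]) cube([446, 24, 50]);
  translate([50, 0, 388]) cube([446, 24, 50]);
}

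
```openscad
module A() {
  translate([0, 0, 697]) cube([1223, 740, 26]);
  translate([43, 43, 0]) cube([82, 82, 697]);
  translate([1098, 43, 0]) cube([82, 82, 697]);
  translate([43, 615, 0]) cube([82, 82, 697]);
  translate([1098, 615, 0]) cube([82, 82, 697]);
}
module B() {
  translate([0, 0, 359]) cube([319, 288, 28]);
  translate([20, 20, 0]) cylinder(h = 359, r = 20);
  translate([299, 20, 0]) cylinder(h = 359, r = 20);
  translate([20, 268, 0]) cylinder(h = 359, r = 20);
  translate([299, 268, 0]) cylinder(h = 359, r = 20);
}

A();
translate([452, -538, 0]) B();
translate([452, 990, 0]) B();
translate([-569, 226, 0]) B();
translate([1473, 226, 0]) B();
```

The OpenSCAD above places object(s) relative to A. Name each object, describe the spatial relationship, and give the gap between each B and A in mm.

Each stool's nearest face is 250 mm from the table's bounding box.

A is a table. B is a stool. Four stools sit around the table at the −y, +y, −x, +x sides. The gap between each stool and the table is 250 mm.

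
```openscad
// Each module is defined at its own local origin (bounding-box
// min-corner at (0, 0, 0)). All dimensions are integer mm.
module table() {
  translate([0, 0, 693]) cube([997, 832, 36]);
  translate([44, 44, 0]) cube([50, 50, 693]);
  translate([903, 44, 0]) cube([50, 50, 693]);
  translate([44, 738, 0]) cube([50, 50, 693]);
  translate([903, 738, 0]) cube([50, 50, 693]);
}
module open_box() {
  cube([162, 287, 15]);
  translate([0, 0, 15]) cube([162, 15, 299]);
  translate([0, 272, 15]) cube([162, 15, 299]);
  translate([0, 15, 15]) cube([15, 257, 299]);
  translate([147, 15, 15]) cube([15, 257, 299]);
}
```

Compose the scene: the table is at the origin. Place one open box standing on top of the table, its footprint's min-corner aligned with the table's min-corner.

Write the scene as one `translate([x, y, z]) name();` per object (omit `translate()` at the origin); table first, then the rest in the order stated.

table();
translate([0, 0, 729]) open_box();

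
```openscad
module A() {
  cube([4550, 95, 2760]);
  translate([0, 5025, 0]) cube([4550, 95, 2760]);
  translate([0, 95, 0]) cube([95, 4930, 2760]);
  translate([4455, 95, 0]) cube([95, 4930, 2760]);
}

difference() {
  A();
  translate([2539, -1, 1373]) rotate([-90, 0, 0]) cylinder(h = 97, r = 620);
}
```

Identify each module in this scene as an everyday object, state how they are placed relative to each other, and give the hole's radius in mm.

A is a house frame. The house frame has a circular hole through its front wall. The hole's radius is 620 mm.

The subtracted cylinder has r = 620 mm.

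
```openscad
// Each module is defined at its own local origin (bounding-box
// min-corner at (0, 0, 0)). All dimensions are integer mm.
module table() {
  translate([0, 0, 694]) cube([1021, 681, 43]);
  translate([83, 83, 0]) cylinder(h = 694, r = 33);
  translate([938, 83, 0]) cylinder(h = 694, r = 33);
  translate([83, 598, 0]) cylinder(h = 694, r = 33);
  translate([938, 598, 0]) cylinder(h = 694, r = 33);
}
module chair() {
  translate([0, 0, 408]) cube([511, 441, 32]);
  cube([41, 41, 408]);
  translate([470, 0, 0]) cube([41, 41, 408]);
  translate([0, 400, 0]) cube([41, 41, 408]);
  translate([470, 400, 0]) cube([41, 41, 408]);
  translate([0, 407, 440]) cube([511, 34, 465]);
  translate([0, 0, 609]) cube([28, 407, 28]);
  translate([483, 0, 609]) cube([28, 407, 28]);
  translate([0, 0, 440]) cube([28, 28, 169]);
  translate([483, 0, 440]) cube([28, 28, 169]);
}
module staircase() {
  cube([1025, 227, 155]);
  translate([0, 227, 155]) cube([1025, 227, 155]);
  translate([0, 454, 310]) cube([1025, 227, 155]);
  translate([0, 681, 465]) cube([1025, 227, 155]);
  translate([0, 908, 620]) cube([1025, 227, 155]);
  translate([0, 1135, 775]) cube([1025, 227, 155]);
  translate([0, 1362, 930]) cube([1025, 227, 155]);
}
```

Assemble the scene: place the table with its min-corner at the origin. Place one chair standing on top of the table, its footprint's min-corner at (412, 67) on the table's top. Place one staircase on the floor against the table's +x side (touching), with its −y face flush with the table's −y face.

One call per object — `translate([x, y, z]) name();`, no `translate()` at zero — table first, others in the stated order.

table();
translate([412, 67, 737]) chair();
translate([1021, 0, 0]) staircase();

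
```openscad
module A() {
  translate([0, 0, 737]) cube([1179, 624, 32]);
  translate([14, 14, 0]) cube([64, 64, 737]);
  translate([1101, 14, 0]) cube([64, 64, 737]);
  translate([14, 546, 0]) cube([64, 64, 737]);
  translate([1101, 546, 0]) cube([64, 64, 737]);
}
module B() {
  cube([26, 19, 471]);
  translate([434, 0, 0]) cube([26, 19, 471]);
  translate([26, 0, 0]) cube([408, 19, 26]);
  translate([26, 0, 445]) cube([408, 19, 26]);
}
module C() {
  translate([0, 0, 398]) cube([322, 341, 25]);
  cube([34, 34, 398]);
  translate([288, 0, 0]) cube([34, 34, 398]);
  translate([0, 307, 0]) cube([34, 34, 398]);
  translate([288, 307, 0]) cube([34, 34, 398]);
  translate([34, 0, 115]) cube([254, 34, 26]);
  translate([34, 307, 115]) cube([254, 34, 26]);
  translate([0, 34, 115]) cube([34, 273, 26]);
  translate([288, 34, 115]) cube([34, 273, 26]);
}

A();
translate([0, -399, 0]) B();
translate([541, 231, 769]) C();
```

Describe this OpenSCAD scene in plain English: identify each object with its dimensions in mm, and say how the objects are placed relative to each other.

A is a rectangular dining table. The top is 1179×624×32 mm with its upper surface at z = 769 mm. It stands on four 64×64 mm square legs, each inset 14 mm from the nearest pair of top edges, running from the floor to the underside of the top.

B is a picture frame with a 408×419 mm rectangular opening (x by z) and a uniform 26 mm border on every side. Frame depth is 19 mm along y. It is built from two vertical stiles running the full outside height and two horizontal rails spanning the gap between the stiles.

C is a four-legged stool. The seat is 322×341 mm, 25 mm thick, top at z = 423 mm. It stands on four square legs, each 34×34 mm in cross-section, from z = 0 to the seat underside, each flush with a corner of the seat. Four stretchers, 34 mm wide and 26 mm tall, connect adjacent legs with their undersides at z = 115 mm, each running between the inner faces of the legs it joins and aligned with the legs' outer faces on the other axis.

The picture frame is on the floor beside the table on its −y side. The stool is on top of the table.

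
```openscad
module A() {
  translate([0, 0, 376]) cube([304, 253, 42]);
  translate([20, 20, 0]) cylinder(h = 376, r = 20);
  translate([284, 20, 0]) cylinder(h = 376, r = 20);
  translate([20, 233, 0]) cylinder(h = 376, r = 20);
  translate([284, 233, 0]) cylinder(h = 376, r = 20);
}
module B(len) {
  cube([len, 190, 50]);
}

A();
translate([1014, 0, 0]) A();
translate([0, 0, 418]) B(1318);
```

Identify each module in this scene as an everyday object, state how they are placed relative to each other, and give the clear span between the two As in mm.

A is a stool. B is a beam. A beam spans the tops of two stools. The clear span between the two stools is 710 mm.

Second stool starts at x = 1014; first ends at x = 304; clear span = 1014 − 304 = 710 mm.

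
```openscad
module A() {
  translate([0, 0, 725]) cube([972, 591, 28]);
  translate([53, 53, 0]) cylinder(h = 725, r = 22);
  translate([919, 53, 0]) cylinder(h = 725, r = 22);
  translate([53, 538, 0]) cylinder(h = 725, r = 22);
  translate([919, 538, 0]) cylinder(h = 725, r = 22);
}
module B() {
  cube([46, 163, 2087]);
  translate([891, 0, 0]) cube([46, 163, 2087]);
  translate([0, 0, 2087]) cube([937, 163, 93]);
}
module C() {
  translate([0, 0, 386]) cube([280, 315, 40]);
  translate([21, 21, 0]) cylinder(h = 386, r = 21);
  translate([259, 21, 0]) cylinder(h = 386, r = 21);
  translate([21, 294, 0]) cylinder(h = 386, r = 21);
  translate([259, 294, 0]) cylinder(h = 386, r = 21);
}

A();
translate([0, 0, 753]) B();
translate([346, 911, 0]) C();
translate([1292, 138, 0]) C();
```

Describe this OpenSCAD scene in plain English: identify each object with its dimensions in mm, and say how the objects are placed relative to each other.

A is a table with a 972×591 mm rectangular top, 28 mm thick, top surface at z = 753 mm, supported by four round legs of 44 mm diameter, each leg's bounding box inset 31 mm from the nearest pair of top edges, running from the floor.

B is a rectangular door frame: two vertical jambs of 46×163 mm section, 2087 mm tall, with a clear opening 845 mm wide between their inner faces. A header 93 mm tall and 163 mm deep lies on top of the jambs and spans the full outside width.

C is a four-legged stool. The seat is 280×315 mm, 40 mm thick, top at z = 426 mm. It stands on four round legs, each 42 mm in diameter, from z = 0 to the seat underside, each leg's axis is inset half a diameter from the nearest pair of seat edges (so the leg's bounding box is flush with the corner).

The door frame is on top of the table. Two stools sit around the table at the +y, +x sides.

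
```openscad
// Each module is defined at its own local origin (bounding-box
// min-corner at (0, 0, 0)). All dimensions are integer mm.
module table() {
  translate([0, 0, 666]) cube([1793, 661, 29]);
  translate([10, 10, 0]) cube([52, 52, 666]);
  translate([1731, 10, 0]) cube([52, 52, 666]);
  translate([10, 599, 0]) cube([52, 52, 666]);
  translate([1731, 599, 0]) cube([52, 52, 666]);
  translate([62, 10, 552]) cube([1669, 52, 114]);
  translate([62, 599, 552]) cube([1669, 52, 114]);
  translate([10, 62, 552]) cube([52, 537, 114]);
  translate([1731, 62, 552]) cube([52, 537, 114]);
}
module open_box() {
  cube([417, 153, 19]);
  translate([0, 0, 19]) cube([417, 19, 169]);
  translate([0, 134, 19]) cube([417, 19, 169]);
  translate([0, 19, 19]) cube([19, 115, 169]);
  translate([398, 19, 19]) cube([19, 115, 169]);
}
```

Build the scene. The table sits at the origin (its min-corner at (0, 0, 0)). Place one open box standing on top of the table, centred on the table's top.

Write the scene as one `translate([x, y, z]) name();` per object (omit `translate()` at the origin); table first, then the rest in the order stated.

table();
translate([688, 254, 695]) open_box();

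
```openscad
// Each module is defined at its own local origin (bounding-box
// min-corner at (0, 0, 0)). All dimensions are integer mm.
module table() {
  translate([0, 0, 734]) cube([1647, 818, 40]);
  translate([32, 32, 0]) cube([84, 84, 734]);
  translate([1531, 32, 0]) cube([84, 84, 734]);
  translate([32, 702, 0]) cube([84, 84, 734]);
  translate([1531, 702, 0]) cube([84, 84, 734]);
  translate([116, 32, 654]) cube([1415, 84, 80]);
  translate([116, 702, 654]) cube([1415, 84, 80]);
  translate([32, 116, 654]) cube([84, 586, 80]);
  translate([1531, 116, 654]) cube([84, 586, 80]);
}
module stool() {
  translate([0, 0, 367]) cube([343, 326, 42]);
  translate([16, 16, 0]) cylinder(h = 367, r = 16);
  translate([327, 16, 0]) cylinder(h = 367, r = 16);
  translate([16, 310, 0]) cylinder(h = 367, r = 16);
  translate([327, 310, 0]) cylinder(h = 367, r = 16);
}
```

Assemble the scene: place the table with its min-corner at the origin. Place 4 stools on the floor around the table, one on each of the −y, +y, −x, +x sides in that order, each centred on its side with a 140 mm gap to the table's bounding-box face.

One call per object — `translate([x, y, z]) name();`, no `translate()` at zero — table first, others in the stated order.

table();
translate([652, -466, 0]) stool();
translate([652, 958, 0]) stool();
translate([-483, 246, 0]) stool();
translate([1787, 246, 0]) stool();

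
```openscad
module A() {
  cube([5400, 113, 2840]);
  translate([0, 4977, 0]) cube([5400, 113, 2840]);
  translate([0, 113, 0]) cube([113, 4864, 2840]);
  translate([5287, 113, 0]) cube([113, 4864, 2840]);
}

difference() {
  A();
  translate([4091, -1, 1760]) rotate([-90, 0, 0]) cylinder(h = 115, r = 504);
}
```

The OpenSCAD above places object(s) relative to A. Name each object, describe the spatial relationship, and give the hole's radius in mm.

A is a house frame. The house frame has a circular hole through its front wall. The hole's radius is 504 mm.

The subtracted cylinder has r = 504 mm.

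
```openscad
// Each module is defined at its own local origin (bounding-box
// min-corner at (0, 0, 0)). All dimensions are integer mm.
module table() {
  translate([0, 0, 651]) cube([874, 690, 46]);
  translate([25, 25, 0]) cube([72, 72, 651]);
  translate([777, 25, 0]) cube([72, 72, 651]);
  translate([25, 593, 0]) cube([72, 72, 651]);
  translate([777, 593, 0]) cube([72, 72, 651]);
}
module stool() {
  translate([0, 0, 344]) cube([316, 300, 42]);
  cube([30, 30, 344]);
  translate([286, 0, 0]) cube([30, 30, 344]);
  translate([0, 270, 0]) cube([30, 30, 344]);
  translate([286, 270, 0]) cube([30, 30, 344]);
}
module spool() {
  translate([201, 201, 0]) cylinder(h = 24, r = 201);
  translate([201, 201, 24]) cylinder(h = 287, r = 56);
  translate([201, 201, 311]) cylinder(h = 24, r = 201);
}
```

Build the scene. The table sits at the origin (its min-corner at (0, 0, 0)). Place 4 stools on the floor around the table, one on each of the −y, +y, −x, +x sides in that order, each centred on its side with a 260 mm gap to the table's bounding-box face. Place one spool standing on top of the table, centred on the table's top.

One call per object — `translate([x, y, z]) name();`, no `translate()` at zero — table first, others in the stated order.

table();
translate([279, -560, 0]) stool();
translate([279, 950, 0]) stool();
translate([-576, 195, 0]) stool();
translate([1134, 195, 0]) stool();
translate([236, 144, 697]) spool();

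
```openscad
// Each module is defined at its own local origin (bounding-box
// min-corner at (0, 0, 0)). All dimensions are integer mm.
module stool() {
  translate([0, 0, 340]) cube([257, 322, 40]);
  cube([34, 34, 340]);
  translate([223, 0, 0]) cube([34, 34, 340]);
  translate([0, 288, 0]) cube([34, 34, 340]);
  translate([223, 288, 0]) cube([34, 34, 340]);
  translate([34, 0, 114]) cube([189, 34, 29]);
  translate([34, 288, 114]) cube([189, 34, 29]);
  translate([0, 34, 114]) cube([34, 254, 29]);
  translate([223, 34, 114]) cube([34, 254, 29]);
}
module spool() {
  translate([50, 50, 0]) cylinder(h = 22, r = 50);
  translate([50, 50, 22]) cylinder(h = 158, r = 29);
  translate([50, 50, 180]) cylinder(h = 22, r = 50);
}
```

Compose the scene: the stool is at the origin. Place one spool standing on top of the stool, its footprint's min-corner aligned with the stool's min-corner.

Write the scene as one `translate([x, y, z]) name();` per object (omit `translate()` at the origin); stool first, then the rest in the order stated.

stool();
translate([0, 0, 380]) spool();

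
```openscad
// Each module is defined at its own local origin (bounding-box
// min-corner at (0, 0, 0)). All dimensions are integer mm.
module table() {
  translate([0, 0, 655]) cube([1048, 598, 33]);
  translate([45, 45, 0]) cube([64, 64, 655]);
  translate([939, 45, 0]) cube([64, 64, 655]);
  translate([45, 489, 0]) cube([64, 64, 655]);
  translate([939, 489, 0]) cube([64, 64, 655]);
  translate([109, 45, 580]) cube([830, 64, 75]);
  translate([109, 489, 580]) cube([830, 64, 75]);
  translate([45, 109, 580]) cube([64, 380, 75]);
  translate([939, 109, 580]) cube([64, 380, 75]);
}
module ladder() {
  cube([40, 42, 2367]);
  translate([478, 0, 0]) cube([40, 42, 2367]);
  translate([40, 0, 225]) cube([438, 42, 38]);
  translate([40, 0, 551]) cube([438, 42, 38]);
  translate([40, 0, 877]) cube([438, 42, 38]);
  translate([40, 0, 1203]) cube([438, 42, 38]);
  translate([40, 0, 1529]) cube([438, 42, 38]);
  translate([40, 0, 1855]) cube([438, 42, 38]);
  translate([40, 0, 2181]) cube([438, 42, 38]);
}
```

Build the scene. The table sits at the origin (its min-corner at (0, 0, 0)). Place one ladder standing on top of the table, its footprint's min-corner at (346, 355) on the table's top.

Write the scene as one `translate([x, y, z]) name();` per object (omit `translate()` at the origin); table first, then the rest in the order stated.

table();
translate([346, 355, 688]) ladder();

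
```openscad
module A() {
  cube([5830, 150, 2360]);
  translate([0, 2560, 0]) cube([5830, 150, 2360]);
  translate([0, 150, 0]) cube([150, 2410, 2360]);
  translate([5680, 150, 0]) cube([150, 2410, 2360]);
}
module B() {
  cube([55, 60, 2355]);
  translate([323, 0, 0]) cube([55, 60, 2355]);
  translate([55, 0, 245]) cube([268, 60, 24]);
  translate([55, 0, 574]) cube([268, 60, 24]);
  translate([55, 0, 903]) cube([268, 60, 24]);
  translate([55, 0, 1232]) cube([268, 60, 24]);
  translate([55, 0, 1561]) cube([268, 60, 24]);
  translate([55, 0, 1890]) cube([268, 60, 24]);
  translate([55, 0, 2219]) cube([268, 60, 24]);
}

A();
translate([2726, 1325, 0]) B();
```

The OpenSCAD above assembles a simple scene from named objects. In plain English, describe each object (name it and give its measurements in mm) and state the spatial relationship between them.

A is a box-shaped house frame (walls only): outside footprint 5830×2710 mm, wall height 2360 mm, wall thickness 150 mm. The two y-facing walls run the full x-width; the two x-facing walls fit between the inner faces of the y-facing walls.

B is a straight ladder. Two 55×60 mm vertical rails, 2355 mm tall, stand 378 mm apart (outside-to-outside) with their front faces coplanar on the −y side. 7 rungs, each 60 mm deep and 24 mm tall, span between the inner faces of the rails, front faces flush with the rails. The lowest rung's underside is at z = 245 mm and rungs are spaced 329 mm apart (underside to underside).

The ladder sits inside the house frame, centred.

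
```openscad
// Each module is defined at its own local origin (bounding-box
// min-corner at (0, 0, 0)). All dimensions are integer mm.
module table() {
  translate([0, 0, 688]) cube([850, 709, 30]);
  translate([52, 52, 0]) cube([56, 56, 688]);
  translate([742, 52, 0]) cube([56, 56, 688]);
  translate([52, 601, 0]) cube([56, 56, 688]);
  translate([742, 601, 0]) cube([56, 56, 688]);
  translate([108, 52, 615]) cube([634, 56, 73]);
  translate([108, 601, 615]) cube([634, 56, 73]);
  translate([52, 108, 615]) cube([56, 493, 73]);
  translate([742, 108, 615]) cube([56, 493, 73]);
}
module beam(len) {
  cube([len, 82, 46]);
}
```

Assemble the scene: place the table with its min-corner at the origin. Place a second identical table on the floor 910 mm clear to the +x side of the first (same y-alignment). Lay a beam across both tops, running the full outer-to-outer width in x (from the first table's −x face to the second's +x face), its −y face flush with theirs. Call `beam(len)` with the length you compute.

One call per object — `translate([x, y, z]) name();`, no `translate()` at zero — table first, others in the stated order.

table();
translate([1760, 0, 0]) table();
translate([0, 0, 718]) beam(2610);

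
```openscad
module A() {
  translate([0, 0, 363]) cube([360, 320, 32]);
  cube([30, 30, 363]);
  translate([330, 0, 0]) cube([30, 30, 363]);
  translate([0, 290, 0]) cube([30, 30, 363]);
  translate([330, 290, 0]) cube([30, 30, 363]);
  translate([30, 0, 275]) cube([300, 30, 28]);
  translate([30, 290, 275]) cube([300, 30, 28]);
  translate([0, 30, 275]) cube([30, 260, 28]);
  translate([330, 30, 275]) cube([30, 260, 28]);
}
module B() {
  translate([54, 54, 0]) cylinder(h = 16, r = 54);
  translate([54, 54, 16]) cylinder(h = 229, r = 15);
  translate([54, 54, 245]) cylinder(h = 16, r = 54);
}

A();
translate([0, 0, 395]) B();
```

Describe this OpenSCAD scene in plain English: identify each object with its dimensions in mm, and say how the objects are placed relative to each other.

A is a four-legged stool. The seat is a 360×320×32 mm slab whose top surface is at z = 395 mm; four square legs, each 30×30 mm in cross-section, run from the floor (z = 0) to the underside of the seat, each flush with a corner of the seat. Four stretchers, 30 mm wide and 28 mm tall, connect adjacent legs with their undersides at z = 275 mm, each running between the inner faces of the legs it joins and aligned with the legs' outer faces on the other axis.

B is a spool: two coaxial disc flanges of radius 54 mm and thickness 16 mm, joined by a core cylinder of radius 15 mm and height 229 mm. The lower flange rests on z = 0 and the three cylinders share a vertical axis.

The spool is on top of the stool.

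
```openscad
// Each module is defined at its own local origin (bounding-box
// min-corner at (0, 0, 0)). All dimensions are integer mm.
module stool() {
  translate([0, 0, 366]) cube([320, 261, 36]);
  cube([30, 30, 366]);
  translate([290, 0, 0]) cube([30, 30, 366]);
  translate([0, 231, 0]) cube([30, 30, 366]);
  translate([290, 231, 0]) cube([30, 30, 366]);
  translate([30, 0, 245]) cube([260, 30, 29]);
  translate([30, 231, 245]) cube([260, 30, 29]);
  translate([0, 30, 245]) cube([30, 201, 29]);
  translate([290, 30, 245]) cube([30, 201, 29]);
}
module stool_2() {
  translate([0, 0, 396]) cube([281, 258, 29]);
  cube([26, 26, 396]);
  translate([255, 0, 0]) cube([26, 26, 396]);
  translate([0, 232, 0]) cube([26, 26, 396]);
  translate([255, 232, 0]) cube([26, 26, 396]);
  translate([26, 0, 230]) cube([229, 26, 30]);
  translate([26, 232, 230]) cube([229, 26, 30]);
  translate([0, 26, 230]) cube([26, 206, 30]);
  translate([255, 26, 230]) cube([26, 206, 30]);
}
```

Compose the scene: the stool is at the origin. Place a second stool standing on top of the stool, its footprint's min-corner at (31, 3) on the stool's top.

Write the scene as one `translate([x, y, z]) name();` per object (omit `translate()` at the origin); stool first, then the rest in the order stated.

stool();
translate([31, 3, 402]) stool_2();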